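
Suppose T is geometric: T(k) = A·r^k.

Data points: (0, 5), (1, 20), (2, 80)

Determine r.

Consecutive ratio: 20/5 = 4, and 80/20 = 4, so r = 4.
Then A·4^0 = 5 gives A = 5, and T(k) = 5·4^k.

4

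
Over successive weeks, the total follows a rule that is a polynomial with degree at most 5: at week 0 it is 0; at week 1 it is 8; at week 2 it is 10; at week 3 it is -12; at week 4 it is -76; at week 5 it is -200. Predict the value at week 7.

Write the value at t as T(t).
First differences: 8, 2, -22, -64, -124. Second differences: -6, -24, -42, -60. Third differences: -18, -18, -18.
Level-3 differences are constant, so T has degree 3.
Fitting a degree-3 polynomial gives T(t) = -3t³ + 6t² + 5t.
Then T(7) = -700.

-700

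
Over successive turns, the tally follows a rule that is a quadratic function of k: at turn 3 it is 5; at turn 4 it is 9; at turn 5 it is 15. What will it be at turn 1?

3

Write the value at k as s(k).
Write s(k) = ak² + bk + c; the 3 given values yield a linear system in the 3 coefficients.
Solving, s(k) = k² - 3k + 5.
Then s(1) = 3.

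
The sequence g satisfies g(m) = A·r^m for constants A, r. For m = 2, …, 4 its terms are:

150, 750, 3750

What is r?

5

Consecutive ratio: 750/150 = 5, and 3750/750 = 5, so r = 5.
Then A·5^2 = 150 gives A = 6, and g(m) = 6·5^m.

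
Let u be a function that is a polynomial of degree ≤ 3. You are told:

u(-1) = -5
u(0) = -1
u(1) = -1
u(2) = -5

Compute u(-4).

First differences: 4, 0, -4. Second differences: -4, -4.
Level-2 differences are constant, so u has degree 2.
Fitting a degree-2 polynomial gives u(n) = -2n² + 2n - 1.
Then u(-4) = -41.

-41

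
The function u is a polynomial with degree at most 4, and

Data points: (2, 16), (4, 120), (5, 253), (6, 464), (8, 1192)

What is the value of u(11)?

3319

Write u(k) = ak^4 + bk³ + ck² + dk + e; the 5 given values yield a linear system in the 5 coefficients.
Solving, the leading coefficient vanishes, and u(k) = 3k³ - 6k² + 4k + 8.
Then u(11) = 3319.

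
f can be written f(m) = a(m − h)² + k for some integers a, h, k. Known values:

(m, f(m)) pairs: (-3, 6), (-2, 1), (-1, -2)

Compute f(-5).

22

First differences -5, -3; second difference 2 = 2a, so a = 1.
Expanding, the m-coefficient is −2ah = -2h; matching it to the data gives h = 0, and then k = -3.
So f(m) = 1(m + 0)² − 3.
f(-5) = 1·(-5)² − 3 = 22.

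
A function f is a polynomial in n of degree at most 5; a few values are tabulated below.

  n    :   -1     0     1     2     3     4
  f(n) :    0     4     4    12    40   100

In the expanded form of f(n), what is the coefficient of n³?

2

First differences: 4, 0, 8, 28, 60. Second differences: -4, 8, 20, 32. Third differences: 12, 12, 12.
Level-3 differences are constant, so f has degree 3.
Fitting a degree-3 polynomial gives f(n) = 2n³ - 2n² + 4.
The coefficient of n³ is 2.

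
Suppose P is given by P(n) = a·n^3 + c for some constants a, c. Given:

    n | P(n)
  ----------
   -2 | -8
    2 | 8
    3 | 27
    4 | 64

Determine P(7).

343

From P(-2) = -8 and P(2) = 8: -8a + c = -8 and 8a + c = 8.
Subtracting: 16a = 16, so a = 1; then c = -8 − 1·(-8) = 0.
So P(n) = 1n³ + 0, and P(7) = 343.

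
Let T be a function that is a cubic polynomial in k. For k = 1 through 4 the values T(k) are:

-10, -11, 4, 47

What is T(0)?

Write T(k) = ak³ + bk² + ck + d; the 4 given values yield a linear system in the 4 coefficients.
Solving, T(k) = 2k³ - 4k² - 3k - 5.
The constant term is T(0) = -5.

-5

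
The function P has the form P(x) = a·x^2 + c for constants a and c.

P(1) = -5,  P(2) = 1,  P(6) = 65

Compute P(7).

From P(1) = -5 and P(2) = 1: 1a + c = -5 and 4a + c = 1.
Subtracting: 3a = 6, so a = 2; then c = -5 − 2·1 = -7.
So P(x) = 2x² − 7, and P(7) = 91.

91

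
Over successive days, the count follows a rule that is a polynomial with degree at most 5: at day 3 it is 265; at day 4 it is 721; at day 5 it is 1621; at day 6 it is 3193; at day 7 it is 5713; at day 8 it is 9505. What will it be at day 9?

14941

Write the value at m as T(m).
First differences: 456, 900, 1572, 2520, 3792. Second differences: 444, 672, 948, 1272. Third differences: 228, 276, 324. Fourth differences: 48, 48.
Level-4 differences are constant, so T has degree 4.
Fitting a degree-4 polynomial gives T(m) = 2m^4 + 2m³ + 4m² + 4m + 1.
Then T(9) = 14941.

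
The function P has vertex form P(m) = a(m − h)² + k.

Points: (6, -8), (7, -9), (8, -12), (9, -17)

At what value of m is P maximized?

First differences -1, -3, -5; second difference -2 = 2a, so a = -1.
Expanding, the m-coefficient is −2ah = 2h; matching it to the data gives h = 6, and then k = -8.
So P(m) = -1(m − 6)² − 8.
Hence h = 6.

6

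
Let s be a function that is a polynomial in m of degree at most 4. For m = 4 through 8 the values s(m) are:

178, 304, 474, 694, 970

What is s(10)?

First differences: 126, 170, 220, 276. Second differences: 44, 50, 56. Third differences: 6, 6.
Level-3 differences are constant, so s has degree 3.
Fitting a degree-3 polynomial gives s(m) = m³ + 7m² + 2m - 6.
Then s(10) = 1714.

1714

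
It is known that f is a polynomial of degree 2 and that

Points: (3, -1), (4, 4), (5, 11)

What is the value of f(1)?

-5

Write f(t) = at² + bt + c; the 3 given values yield a linear system in the 3 coefficients.
Solving, f(t) = t² - 2t - 4.
Then f(1) = -5.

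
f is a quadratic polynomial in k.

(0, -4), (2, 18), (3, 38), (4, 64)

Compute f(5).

Write f(k) = ak² + bk + c; the 4 given values yield a linear system in the 3 coefficients.
Solving, f(k) = 3k² + 5k - 4.
Then f(5) = 96.

96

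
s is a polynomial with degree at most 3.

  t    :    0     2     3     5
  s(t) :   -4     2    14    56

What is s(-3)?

Write s(t) = at³ + bt² + ct + d; the 4 given values yield a linear system in the 4 coefficients.
Solving, the leading coefficient vanishes, and s(t) = 3t² - 3t - 4.
Then s(-3) = 32.

32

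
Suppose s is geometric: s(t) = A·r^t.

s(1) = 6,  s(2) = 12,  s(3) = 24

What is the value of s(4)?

48

Consecutive ratio: 12/6 = 2, and 24/12 = 2, so r = 2.
Then A·2^1 = 6 gives A = 3, and s(t) = 3·2^t.
s(4) = 3·2^4 = 48.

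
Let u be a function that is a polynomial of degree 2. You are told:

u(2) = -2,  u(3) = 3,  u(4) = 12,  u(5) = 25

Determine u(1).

-3

Write u(t) = at² + bt + c; the 4 given values yield a linear system in the 3 coefficients.
Solving, u(t) = 2t² - 5t.
Then u(1) = -3.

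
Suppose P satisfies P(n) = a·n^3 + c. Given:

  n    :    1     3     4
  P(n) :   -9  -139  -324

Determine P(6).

-1084

From P(1) = -9 and P(3) = -139: 1a + c = -9 and 27a + c = -139.
Subtracting: 26a = -130, so a = -5; then c = -9 − (-5)·1 = -4.
So P(n) = -5n³ − 4, and P(6) = -1084.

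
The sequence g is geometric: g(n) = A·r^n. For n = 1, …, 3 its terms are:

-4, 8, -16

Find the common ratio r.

-2

Consecutive ratio: 8/(-4) = -2, and -16/8 = -2, so r = -2.
Then A·(-2)^1 = -4 gives A = 2, and g(n) = 2·(-2)^n.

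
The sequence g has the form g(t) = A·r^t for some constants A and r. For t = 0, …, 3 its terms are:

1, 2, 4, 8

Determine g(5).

32

Consecutive ratio: 2/1 = 2, and 4/2 = 2, so r = 2.
Then A·2^0 = 1 gives A = 1, and g(t) = 1·2^t.
g(5) = 1·2^5 = 32.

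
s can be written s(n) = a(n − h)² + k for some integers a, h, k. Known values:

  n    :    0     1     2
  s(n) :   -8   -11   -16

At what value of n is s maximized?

-1

First differences -3, -5; second difference -2 = 2a, so a = -1.
Expanding, the n-coefficient is −2ah = 2h; matching it to the data gives h = -1, and then k = -7.
So s(n) = -1(n + 1)² − 7.
Hence h = -1.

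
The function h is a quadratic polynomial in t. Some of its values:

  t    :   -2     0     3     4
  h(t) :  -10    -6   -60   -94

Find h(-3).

Write h(t) = at² + bt + c; the 4 given values yield a linear system in the 3 coefficients.
Solving, h(t) = -4t² - 6t - 6.
Then h(-3) = -24.

-24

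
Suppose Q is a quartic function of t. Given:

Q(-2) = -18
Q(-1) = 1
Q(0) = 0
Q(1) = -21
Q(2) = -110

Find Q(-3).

Write Q(t) = at^4 + bt³ + ct² + dt + e; the 5 given values yield a linear system in the 5 coefficients.
Solving, Q(t) = -2t^4 - 4t³ - 8t² - 7t.
Then Q(-3) = -105.

-105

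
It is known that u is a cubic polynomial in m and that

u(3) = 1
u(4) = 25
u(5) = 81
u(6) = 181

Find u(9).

865

Write u(m) = am³ + bm² + cm + d; the 4 given values yield a linear system in the 4 coefficients.
Solving, u(m) = 2m³ - 8m² + 6m + 1.
Then u(9) = 865.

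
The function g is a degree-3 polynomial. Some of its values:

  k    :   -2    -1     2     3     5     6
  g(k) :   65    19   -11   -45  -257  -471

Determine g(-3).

Write g(k) = ak³ + bk² + ck + d; the 6 given values yield a linear system in the 4 coefficients.
Solving, g(k) = -3k³ + 6k² - 7k + 3.
Then g(-3) = 159.

159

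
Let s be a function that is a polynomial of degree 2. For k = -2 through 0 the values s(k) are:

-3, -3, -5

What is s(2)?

-15

Write s(k) = ak² + bk + c; the 3 given values yield a linear system in the 3 coefficients.
Solving, s(k) = -k² - 3k - 5.
Then s(2) = -15.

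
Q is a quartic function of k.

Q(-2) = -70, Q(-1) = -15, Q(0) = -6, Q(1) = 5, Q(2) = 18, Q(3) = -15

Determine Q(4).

-190

Write Q(k) = ak^4 + bk³ + ck² + dk + e; the 6 given values yield a linear system in the 5 coefficients.
Solving, Q(k) = -2k^4 + 4k³ + 3k² + 6k - 6.
Then Q(4) = -190.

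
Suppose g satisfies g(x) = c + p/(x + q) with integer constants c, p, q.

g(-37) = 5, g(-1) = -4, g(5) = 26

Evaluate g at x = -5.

1

(g(x) − c)(x + q) = p for each data point; the three points give a linear system in c and q, then p follows.
Solving: c = 6, q = -3, p = 40, so g(x) = 6 + 40/(x − 3).
Then g(-5) = 6 + 40/(-8) = 1.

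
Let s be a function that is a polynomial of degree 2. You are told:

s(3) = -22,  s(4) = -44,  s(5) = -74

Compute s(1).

Write s(n) = an² + bn + c; the 3 given values yield a linear system in the 3 coefficients.
Solving, s(n) = -4n² + 6n - 4.
Then s(1) = -2.

-2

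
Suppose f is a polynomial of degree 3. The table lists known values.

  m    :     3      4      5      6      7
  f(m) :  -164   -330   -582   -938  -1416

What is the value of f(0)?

-2

Write f(m) = am³ + bm² + cm + d; the 5 given values yield a linear system in the 4 coefficients.
Solving, f(m) = -3m³ - 7m² - 6m - 2.
Then f(0) = -2.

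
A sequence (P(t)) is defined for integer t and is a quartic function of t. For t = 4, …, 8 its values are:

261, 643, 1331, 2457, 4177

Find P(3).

Write P(t) = at^4 + bt³ + ct² + dt + e; the 5 given values yield a linear system in the 5 coefficients.
Solving, P(t) = t^4 + 2t² - 5t - 7.
Then P(3) = 77.

77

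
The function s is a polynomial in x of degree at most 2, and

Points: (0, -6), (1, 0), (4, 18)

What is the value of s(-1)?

-12

Write s(x) = ax² + bx + c; the 3 given values yield a linear system in the 3 coefficients.
Solving, the leading coefficient vanishes, and s(x) = 6x - 6.
Then s(-1) = -12.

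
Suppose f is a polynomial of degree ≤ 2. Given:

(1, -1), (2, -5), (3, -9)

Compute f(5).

Write f(x) = ax² + bx + c; the 3 given values yield a linear system in the 3 coefficients.
Solving, the leading coefficient vanishes, and f(x) = -4x + 3.
Then f(5) = -17.

-17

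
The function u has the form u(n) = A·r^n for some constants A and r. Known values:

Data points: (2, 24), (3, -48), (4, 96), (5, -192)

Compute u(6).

Consecutive ratio: -48/24 = -2, and 96/(-48) = -2, so r = -2.
Then A·(-2)^2 = 24 gives A = 6, and u(n) = 6·(-2)^n.
u(6) = 6·(-2)^6 = 384.

384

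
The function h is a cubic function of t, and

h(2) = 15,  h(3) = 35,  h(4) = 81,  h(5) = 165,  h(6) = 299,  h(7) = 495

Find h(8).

765

First differences: 20, 46, 84, 134, 196. Second differences: 26, 38, 50, 62. Third differences: 12, 12, 12.
Level-3 differences are constant, so h has degree 3.
Fitting a degree-3 polynomial gives h(t) = 2t³ - 5t² + 7t + 5.
Then h(8) = 765.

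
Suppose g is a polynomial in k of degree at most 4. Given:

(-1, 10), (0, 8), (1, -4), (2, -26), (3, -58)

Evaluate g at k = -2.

2

First differences: -2, -12, -22, -32. Second differences: -10, -10, -10.
Level-2 differences are constant, so g has degree 2.
Fitting a degree-2 polynomial gives g(k) = -5k² - 7k + 8.
Then g(-2) = 2.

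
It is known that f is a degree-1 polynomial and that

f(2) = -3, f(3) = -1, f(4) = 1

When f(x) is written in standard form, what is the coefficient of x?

2

First differences: 2, 2.
Level-1 differences are constant, so f has degree 1.
Fitting a degree-1 polynomial gives f(x) = 2x - 7.
The coefficient of x is 2.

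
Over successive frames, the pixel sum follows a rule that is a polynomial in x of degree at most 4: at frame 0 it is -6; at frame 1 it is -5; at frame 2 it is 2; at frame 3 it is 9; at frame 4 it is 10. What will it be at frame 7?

Write the value at x as g(x).
Write g(x) = ax^4 + bx³ + cx² + dx + e; the 5 given values yield a linear system in the 5 coefficients.
Solving, the leading coefficient vanishes, and g(x) = -x³ + 6x² - 4x - 6.
Then g(7) = -83.

-83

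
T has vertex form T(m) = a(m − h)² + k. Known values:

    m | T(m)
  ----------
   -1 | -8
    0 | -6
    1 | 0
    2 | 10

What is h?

First differences 2, 6, 10; second difference 4 = 2a, so a = 2.
Expanding, the m-coefficient is −2ah = -4h; matching it to the data gives h = -1, and then k = -8.
So T(m) = 2(m + 1)² − 8.
Hence h = -1.

-1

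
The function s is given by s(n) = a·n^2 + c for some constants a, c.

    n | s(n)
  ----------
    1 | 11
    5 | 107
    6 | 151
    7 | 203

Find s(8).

From s(1) = 11 and s(5) = 107: 1a + c = 11 and 25a + c = 107.
Subtracting: 24a = 96, so a = 4; then c = 11 − 4·1 = 7.
So s(n) = 4n² + 7, and s(8) = 263.

263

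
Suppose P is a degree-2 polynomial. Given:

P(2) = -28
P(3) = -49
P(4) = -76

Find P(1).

Write P(x) = ax² + bx + c; the 3 given values yield a linear system in the 3 coefficients.
Solving, P(x) = -3x² - 6x - 4.
Then P(1) = -13.

-13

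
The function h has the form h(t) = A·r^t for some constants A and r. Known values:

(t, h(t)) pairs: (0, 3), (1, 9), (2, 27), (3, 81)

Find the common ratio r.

3

Consecutive ratio: 9/3 = 3, and 27/9 = 3, so r = 3.
Then A·3^0 = 3 gives A = 3, and h(t) = 3·3^t.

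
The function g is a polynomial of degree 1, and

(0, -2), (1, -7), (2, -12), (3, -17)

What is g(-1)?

3

Write g(n) = an + b; the 4 given values yield a linear system in the 2 coefficients.
Solving, g(n) = -5n - 2.
Then g(-1) = 3.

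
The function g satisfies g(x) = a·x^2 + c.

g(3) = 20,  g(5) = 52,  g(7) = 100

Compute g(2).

From g(3) = 20 and g(5) = 52: 9a + c = 20 and 25a + c = 52.
Subtracting: 16a = 32, so a = 2; then c = 20 − 2·9 = 2.
So g(x) = 2x² + 2, and g(2) = 10.

10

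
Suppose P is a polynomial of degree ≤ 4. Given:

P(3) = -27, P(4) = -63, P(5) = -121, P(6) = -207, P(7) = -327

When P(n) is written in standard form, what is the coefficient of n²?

1

First differences: -36, -58, -86, -120. Second differences: -22, -28, -34. Third differences: -6, -6.
Level-3 differences are constant, so P has degree 3.
Fitting a degree-3 polynomial gives P(n) = -n³ + n² - 6n + 9.
The coefficient of n² is 1.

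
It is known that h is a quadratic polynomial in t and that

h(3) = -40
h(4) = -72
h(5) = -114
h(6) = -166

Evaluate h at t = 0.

-4

First differences: -32, -42, -52. Second differences: -10, -10.
Level-2 differences are constant, so h has degree 2.
Fitting a degree-2 polynomial gives h(t) = -5t² + 3t - 4.
Then h(0) = -4.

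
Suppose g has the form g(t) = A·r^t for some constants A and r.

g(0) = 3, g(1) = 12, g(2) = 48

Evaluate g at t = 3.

192

Consecutive ratio: 12/3 = 4, and 48/12 = 4, so r = 4.
Then A·4^0 = 3 gives A = 3, and g(t) = 3·4^t.
g(3) = 3·4^3 = 192.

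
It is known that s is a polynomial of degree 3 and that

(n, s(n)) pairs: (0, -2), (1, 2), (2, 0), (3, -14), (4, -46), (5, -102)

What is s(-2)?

-4

Write s(n) = an³ + bn² + cn + d; the 6 given values yield a linear system in the 4 coefficients.
Solving, s(n) = -n³ + 5n - 2.
Then s(-2) = -4.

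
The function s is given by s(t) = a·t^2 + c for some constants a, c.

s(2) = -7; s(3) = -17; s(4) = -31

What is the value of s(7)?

From s(2) = -7 and s(3) = -17: 4a + c = -7 and 9a + c = -17.
Subtracting: 5a = -10, so a = -2; then c = -7 − (-2)·4 = 1.
So s(t) = -2t² + 1, and s(7) = -97.

-97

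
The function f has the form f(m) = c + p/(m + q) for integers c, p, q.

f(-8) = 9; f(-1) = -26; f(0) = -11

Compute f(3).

-2

(f(m) − c)(m + q) = p for each data point; the three points give a linear system in c and q, then p follows.
Solving: c = 4, q = 2, p = -30, so f(m) = 4 − 30/(m + 2).
Then f(3) = 4 − 30/5 = -2.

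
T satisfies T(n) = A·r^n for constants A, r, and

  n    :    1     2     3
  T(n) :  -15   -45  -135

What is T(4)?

-405

Consecutive ratio: -45/(-15) = 3, and -135/(-45) = 3, so r = 3.
Then A·3^1 = -15 gives A = -5, and T(n) = -5·3^n.
T(4) = -5·3^4 = -405.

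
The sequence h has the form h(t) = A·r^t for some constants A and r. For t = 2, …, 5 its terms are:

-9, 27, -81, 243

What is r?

Consecutive ratio: 27/(-9) = -3, and -81/27 = -3, so r = -3.
Then A·(-3)^2 = -9 gives A = -1, and h(t) = -1·(-3)^t.

-3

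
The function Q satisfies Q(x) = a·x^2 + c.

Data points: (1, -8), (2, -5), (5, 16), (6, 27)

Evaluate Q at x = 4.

7

From Q(1) = -8 and Q(2) = -5: 1a + c = -8 and 4a + c = -5.
Subtracting: 3a = 3, so a = 1; then c = -8 − 1·1 = -9.
So Q(x) = 1x² − 9, and Q(4) = 7.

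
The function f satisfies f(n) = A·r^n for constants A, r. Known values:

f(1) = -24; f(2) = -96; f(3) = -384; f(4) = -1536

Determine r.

4

Consecutive ratio: -96/(-24) = 4, and -384/(-96) = 4, so r = 4.
Then A·4^1 = -24 gives A = -6, and f(n) = -6·4^n.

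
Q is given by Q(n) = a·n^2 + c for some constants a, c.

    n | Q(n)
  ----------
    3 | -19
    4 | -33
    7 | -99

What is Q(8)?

-129

From Q(3) = -19 and Q(4) = -33: 9a + c = -19 and 16a + c = -33.
Subtracting: 7a = -14, so a = -2; then c = -19 − (-2)·9 = -1.
So Q(n) = -2n² − 1, and Q(8) = -129.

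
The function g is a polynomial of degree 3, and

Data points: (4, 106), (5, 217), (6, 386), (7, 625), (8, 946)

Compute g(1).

First differences: 111, 169, 239, 321. Second differences: 58, 70, 82. Third differences: 12, 12.
Level-3 differences are constant, so g has degree 3.
Fitting a degree-3 polynomial gives g(n) = 2n³ - n² - 2n + 2.
Then g(1) = 1.

1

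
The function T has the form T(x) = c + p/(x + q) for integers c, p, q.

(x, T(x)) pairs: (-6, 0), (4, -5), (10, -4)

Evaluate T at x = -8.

(T(x) − c)(x + q) = p for each data point; the three points give a linear system in c and q, then p follows.
Solving: c = -3, q = 2, p = -12, so T(x) = -3 − 12/(x + 2).
Then T(-8) = -3 − 12/(-6) = -1.

-1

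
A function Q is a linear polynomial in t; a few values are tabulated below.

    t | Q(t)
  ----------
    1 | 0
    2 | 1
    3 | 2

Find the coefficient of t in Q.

1

First differences: 1, 1.
Level-1 differences are constant, so Q has degree 1.
Fitting a degree-1 polynomial gives Q(t) = t - 1.
The coefficient of t is 1.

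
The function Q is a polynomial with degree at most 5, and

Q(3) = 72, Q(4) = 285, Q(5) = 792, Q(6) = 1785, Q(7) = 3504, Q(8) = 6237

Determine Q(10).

16137

First differences: 213, 507, 993, 1719, 2733. Second differences: 294, 486, 726, 1014. Third differences: 192, 240, 288. Fourth differences: 48, 48.
Level-4 differences are constant, so Q has degree 4.
Fitting a degree-4 polynomial gives Q(n) = 2n^4 - 4n³ + n² + 4n - 3.
Then Q(10) = 16137.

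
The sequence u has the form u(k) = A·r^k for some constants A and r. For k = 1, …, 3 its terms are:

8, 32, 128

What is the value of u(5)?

Consecutive ratio: 32/8 = 4, and 128/32 = 4, so r = 4.
Then A·4^1 = 8 gives A = 2, and u(k) = 2·4^k.
u(5) = 2·4^5 = 2048.

2048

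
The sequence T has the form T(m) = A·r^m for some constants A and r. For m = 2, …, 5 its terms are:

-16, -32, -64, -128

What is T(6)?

Consecutive ratio: -32/(-16) = 2, and -64/(-32) = 2, so r = 2.
Then A·2^2 = -16 gives A = -4, and T(m) = -4·2^m.
T(6) = -4·2^6 = -256.

-256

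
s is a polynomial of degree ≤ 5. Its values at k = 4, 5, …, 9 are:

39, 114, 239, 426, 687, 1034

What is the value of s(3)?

First differences: 75, 125, 187, 261, 347. Second differences: 50, 62, 74, 86. Third differences: 12, 12, 12.
Level-3 differences are constant, so s has degree 3.
Fitting a degree-3 polynomial gives s(k) = 2k³ - 5k² - 2k - 1.
Then s(3) = 2.

2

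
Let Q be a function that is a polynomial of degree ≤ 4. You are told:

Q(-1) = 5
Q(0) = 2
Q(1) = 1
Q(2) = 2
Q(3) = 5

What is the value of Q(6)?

26

Write Q(n) = an^4 + bn³ + cn² + dn + e; the 5 given values yield a linear system in the 5 coefficients.
Solving, the top 2 coefficients vanish, and Q(n) = n² - 2n + 2.
Then Q(6) = 26.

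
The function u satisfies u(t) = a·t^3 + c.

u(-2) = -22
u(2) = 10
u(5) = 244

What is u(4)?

From u(-2) = -22 and u(2) = 10: -8a + c = -22 and 8a + c = 10.
Subtracting: 16a = 32, so a = 2; then c = -22 − 2·(-8) = -6.
So u(t) = 2t³ − 6, and u(4) = 122.

122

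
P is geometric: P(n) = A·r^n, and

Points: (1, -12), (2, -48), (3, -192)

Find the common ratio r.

Consecutive ratio: -48/(-12) = 4, and -192/(-48) = 4, so r = 4.
Then A·4^1 = -12 gives A = -3, and P(n) = -3·4^n.

4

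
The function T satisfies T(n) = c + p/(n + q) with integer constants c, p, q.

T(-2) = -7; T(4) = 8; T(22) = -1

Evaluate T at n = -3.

-6

(T(n) − c)(n + q) = p for each data point; the three points give a linear system in c and q, then p follows.
Solving: c = -2, q = -2, p = 20, so T(n) = -2 + 20/(n − 2).
Then T(-3) = -2 + 20/(-5) = -6.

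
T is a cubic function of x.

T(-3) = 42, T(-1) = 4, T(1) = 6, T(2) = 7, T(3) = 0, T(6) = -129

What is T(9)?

-546

Write T(x) = ax³ + bx² + cx + d; the 6 given values yield a linear system in the 4 coefficients.
Solving, T(x) = -x³ + 2x² + 2x + 3.
Then T(9) = -546.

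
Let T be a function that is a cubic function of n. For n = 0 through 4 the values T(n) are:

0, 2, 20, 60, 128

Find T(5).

230

First differences: 2, 18, 40, 68. Second differences: 16, 22, 28. Third differences: 6, 6.
Level-3 differences are constant, so T has degree 3.
Extending the table by one column gives the next first difference 102, so T(5) = 128 + 102 = 230.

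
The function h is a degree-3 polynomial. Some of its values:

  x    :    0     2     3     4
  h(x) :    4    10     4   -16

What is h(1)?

Write h(x) = ax³ + bx² + cx + d; the 4 given values yield a linear system in the 4 coefficients.
Solving, h(x) = -x³ + 2x² + 3x + 4.
Then h(1) = 8.

8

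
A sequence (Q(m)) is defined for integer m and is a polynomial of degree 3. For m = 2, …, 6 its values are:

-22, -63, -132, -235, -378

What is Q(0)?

0

Write Q(m) = am³ + bm² + cm + d; the 5 given values yield a linear system in the 4 coefficients.
Solving, Q(m) = -m³ - 5m² + 3m.
The constant term is Q(0) = 0.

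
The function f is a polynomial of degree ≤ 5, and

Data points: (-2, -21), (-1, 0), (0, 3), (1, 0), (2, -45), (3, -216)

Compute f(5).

First differences: 21, 3, -3, -45, -171. Second differences: -18, -6, -42, -126. Third differences: 12, -36, -84. Fourth differences: -48, -48.
Level-4 differences are constant, so f has degree 4.
Fitting a degree-4 polynomial gives f(m) = -2m^4 - 2m³ - m² + 2m + 3.
Then f(5) = -1512.

-1512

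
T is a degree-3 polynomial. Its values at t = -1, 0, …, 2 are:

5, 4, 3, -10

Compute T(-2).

Write T(t) = at³ + bt² + ct + d; the 4 given values yield a linear system in the 4 coefficients.
Solving, T(t) = -2t³ + t + 4.
Then T(-2) = 18.

18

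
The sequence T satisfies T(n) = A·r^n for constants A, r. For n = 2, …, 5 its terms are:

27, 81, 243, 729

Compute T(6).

Consecutive ratio: 81/27 = 3, and 243/81 = 3, so r = 3.
Then A·3^2 = 27 gives A = 3, and T(n) = 3·3^n.
T(6) = 3·3^6 = 2187.

2187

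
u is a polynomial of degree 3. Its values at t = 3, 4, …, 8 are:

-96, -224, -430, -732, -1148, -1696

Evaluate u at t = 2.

-28

Write u(t) = at³ + bt² + ct + d; the 6 given values yield a linear system in the 4 coefficients.
Solving, u(t) = -3t³ - 3t² + 4t.
Then u(2) = -28.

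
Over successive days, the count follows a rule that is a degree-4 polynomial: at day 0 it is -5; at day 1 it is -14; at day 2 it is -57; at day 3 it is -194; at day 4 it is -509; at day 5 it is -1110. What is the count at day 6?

-2129

Write the value at n as g(n).
Write g(n) = an^4 + bn³ + cn² + dn + e; the 6 given values yield a linear system in the 5 coefficients.
Solving, g(n) = -n^4 - 4n³ + 2n² - 6n - 5.
Then g(6) = -2129.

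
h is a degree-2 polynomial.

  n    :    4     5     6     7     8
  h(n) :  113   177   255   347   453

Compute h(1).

5

First differences: 64, 78, 92, 106. Second differences: 14, 14, 14.
Level-2 differences are constant, so h has degree 2.
Fitting a degree-2 polynomial gives h(n) = 7n² + n - 3.
Then h(1) = 5.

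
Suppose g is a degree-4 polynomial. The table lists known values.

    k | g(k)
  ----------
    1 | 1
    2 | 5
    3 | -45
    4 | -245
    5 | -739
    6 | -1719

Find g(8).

Write g(k) = ak^4 + bk³ + ck² + dk + e; the 6 given values yield a linear system in the 5 coefficients.
Solving, g(k) = -2k^4 + 4k³ - k² + 9k - 9.
Then g(8) = -6145.

-6145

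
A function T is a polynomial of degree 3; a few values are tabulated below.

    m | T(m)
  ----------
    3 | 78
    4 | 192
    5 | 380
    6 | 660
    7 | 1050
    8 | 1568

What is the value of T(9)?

2232

Write T(m) = am³ + bm² + cm + d; the 6 given values yield a linear system in the 4 coefficients.
Solving, T(m) = 3m³ + m² - 4m.
Then T(9) = 2232.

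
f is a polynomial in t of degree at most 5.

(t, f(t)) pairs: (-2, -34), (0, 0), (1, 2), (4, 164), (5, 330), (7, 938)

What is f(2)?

Write f(t) = at^5 + bt^4 + ct³ + dt² + et + p; the 6 given values yield a linear system in the 6 coefficients.
Solving, the top 2 coefficients vanish, and f(t) = 3t³ - 2t² + t.
Then f(2) = 18.

18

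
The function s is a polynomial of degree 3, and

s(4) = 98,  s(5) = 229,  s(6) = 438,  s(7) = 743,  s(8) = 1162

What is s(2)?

-2

First differences: 131, 209, 305, 419. Second differences: 78, 96, 114. Third differences: 18, 18.
Level-3 differences are constant, so s has degree 3.
Fitting a degree-3 polynomial gives s(t) = 3t³ - 6t² + 2t - 6.
Then s(2) = -2.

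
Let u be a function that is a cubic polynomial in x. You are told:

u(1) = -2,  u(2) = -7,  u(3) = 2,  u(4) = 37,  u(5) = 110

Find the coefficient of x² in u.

First differences: -5, 9, 35, 73. Second differences: 14, 26, 38. Third differences: 12, 12.
Level-3 differences are constant, so u has degree 3.
Fitting a degree-3 polynomial gives u(x) = 2x³ - 5x² - 4x + 5.
The coefficient of x² is -5.

-5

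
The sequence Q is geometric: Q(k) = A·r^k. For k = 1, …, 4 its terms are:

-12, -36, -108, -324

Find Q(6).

-2916

Consecutive ratio: -36/(-12) = 3, and -108/(-36) = 3, so r = 3.
Then A·3^1 = -12 gives A = -4, and Q(k) = -4·3^k.
Q(6) = -4·3^6 = -2916.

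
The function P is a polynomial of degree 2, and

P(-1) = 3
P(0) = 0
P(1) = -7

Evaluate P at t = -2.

2

Write P(t) = at² + bt + c; the 3 given values yield a linear system in the 3 coefficients.
Solving, P(t) = -2t² - 5t.
Then P(-2) = 2.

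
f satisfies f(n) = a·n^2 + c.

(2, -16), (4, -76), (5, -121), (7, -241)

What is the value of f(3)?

-41

From f(2) = -16 and f(4) = -76: 4a + c = -16 and 16a + c = -76.
Subtracting: 12a = -60, so a = -5; then c = -16 − (-5)·4 = 4.
So f(n) = -5n² + 4, and f(3) = -41.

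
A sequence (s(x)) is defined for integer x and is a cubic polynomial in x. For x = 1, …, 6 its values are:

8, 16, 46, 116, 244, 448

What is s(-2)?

First differences: 8, 30, 70, 128, 204. Second differences: 22, 40, 58, 76. Third differences: 18, 18, 18.
Level-3 differences are constant, so s has degree 3.
Fitting a degree-3 polynomial gives s(x) = 3x³ - 7x² + 8x + 4.
Then s(-2) = -64.

-64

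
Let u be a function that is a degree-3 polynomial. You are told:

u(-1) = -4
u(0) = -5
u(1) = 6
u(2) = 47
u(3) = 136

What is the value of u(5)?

Write u(x) = ax³ + bx² + cx + d; the 5 given values yield a linear system in the 4 coefficients.
Solving, u(x) = 3x³ + 6x² + 2x - 5.
Then u(5) = 530.

530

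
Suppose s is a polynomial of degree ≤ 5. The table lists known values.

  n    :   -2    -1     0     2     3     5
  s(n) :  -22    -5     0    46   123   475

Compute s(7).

1211

Write s(n) = an^5 + bn^4 + cn³ + dn² + en + p; the 6 given values yield a linear system in the 6 coefficients.
Solving, the top 2 coefficients vanish, and s(n) = 3n³ + 3n² + 5n.
Then s(7) = 1211.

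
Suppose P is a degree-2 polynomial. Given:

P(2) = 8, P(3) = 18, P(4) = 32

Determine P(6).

Write P(k) = ak² + bk + c; the 3 given values yield a linear system in the 3 coefficients.
Solving, P(k) = 2k².
Then P(6) = 72.

72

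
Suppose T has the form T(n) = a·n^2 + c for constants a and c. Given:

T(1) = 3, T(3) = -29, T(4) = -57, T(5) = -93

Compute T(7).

-189

From T(1) = 3 and T(3) = -29: 1a + c = 3 and 9a + c = -29.
Subtracting: 8a = -32, so a = -4; then c = 3 − (-4)·1 = 7.
So T(n) = -4n² + 7, and T(7) = -189.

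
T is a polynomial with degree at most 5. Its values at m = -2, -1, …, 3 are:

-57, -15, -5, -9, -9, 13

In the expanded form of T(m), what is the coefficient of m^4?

First differences: 42, 10, -4, 0, 22. Second differences: -32, -14, 4, 22. Third differences: 18, 18, 18.
Level-3 differences are constant, so T has degree 3.
Fitting a degree-3 polynomial gives T(m) = 3m³ - 7m² - 5.
The coefficient of m^4 is 0.

0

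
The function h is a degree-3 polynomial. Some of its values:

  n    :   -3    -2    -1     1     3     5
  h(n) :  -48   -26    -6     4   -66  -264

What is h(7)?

Write h(n) = an³ + bn² + cn + d; the 6 given values yield a linear system in the 4 coefficients.
Solving, h(n) = -n³ - 7n² + 6n + 6.
Then h(7) = -638.

-638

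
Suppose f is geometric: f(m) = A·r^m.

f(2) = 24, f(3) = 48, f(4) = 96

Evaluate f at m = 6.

Consecutive ratio: 48/24 = 2, and 96/48 = 2, so r = 2.
Then A·2^2 = 24 gives A = 6, and f(m) = 6·2^m.
f(6) = 6·2^6 = 384.

384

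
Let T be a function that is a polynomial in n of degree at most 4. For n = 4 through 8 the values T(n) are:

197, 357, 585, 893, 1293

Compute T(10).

2417

First differences: 160, 228, 308, 400. Second differences: 68, 80, 92. Third differences: 12, 12.
Level-3 differences are constant, so T has degree 3.
Fitting a degree-3 polynomial gives T(n) = 2n³ + 4n² + 2n - 3.
Then T(10) = 2417.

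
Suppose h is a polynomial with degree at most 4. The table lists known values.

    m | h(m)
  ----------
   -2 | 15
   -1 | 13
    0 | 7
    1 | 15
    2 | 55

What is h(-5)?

-183

First differences: -2, -6, 8, 40. Second differences: -4, 14, 32. Third differences: 18, 18.
Level-3 differences are constant, so h has degree 3.
Fitting a degree-3 polynomial gives h(m) = 3m³ + 7m² - 2m + 7.
Then h(-5) = -183.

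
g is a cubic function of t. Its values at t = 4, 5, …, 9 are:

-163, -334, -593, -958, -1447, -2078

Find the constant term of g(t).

First differences: -171, -259, -365, -489, -631. Second differences: -88, -106, -124, -142. Third differences: -18, -18, -18.
Level-3 differences are constant, so g has degree 3.
Fitting a degree-3 polynomial gives g(t) = -3t³ + t² + 3t + 1.
The constant term is g(0) = 1.

1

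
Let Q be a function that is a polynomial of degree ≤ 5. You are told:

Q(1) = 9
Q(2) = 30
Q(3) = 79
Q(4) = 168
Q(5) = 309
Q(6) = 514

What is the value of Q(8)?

First differences: 21, 49, 89, 141, 205. Second differences: 28, 40, 52, 64. Third differences: 12, 12, 12.
Level-3 differences are constant, so Q has degree 3.
Fitting a degree-3 polynomial gives Q(t) = 2t³ + 2t² + t + 4.
Then Q(8) = 1164.

1164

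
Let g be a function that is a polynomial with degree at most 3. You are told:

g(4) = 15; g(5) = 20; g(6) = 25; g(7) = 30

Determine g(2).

5

First differences: 5, 5, 5.
Level-1 differences are constant, so g has degree 1.
Fitting a degree-1 polynomial gives g(m) = 5m - 5.
Then g(2) = 5.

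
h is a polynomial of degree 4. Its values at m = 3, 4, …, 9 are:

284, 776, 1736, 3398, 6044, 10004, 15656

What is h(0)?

-4

First differences: 492, 960, 1662, 2646, 3960, 5652. Second differences: 468, 702, 984, 1314, 1692. Third differences: 234, 282, 330, 378. Fourth differences: 48, 48, 48.
Level-4 differences are constant, so h has degree 4.
Fitting a degree-4 polynomial gives h(m) = 2m^4 + 3m³ + 4m² + 3m - 4.
Then h(0) = -4.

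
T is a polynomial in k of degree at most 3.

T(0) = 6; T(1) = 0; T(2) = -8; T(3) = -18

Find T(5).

-44

First differences: -6, -8, -10. Second differences: -2, -2.
Level-2 differences are constant, so T has degree 2.
Fitting a degree-2 polynomial gives T(k) = -k² - 5k + 6.
Then T(5) = -44.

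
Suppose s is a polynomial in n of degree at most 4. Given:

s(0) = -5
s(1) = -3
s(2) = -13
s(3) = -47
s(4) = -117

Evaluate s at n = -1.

-7

First differences: 2, -10, -34, -70. Second differences: -12, -24, -36. Third differences: -12, -12.
Level-3 differences are constant, so s has degree 3.
Fitting a degree-3 polynomial gives s(n) = -2n³ + 4n - 5.
Then s(-1) = -7.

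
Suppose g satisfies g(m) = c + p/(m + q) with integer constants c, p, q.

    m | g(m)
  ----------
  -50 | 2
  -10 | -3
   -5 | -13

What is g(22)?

5

(g(m) − c)(m + q) = p for each data point; the three points give a linear system in c and q, then p follows.
Solving: c = 3, q = 2, p = 48, so g(m) = 3 + 48/(m + 2).
Then g(22) = 3 + 48/24 = 5.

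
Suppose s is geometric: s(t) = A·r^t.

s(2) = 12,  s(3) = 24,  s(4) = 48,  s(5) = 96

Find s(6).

Consecutive ratio: 24/12 = 2, and 48/24 = 2, so r = 2.
Then A·2^2 = 12 gives A = 3, and s(t) = 3·2^t.
s(6) = 3·2^6 = 192.

192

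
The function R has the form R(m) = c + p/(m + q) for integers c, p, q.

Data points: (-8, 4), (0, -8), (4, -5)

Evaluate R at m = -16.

0

(R(m) − c)(m + q) = p for each data point; the three points give a linear system in c and q, then p follows.
Solving: c = -2, q = 4, p = -24, so R(m) = -2 − 24/(m + 4).
Then R(-16) = -2 − 24/(-12) = 0.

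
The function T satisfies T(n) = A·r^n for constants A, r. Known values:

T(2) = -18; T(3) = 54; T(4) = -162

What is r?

-3

Consecutive ratio: 54/(-18) = -3, and -162/54 = -3, so r = -3.
Then A·(-3)^2 = -18 gives A = -2, and T(n) = -2·(-3)^n.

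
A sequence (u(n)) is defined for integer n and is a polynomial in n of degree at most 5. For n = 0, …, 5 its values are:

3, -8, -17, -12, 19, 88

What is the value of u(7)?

First differences: -11, -9, 5, 31, 69. Second differences: 2, 14, 26, 38. Third differences: 12, 12, 12.
Level-3 differences are constant, so u has degree 3.
Fitting a degree-3 polynomial gives u(n) = 2n³ - 5n² - 8n + 3.
Then u(7) = 388.

388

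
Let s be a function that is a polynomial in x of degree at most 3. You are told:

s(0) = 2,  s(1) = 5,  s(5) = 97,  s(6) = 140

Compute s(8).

250

Write s(x) = ax³ + bx² + cx + d; the 4 given values yield a linear system in the 4 coefficients.
Solving, the leading coefficient vanishes, and s(x) = 4x² - x + 2.
Then s(8) = 250.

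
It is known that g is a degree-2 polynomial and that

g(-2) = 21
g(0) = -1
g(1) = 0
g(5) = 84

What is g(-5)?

114

Write g(t) = at² + bt + c; the 4 given values yield a linear system in the 3 coefficients.
Solving, g(t) = 4t² - 3t - 1.
Then g(-5) = 114.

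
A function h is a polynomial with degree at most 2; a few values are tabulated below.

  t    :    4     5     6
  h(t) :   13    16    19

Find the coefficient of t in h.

3

First differences: 3, 3.
Level-1 differences are constant, so h has degree 1.
Fitting a degree-1 polynomial gives h(t) = 3t + 1.
The coefficient of t is 3.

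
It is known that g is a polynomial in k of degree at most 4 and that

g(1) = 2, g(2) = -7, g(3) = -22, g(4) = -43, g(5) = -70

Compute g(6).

-103

First differences: -9, -15, -21, -27. Second differences: -6, -6, -6.
Level-2 differences are constant, so g has degree 2.
Fitting a degree-2 polynomial gives g(k) = -3k² + 5.
Then g(6) = -103.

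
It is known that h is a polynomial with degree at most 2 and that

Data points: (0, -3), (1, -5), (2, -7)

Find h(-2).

1

Write h(m) = am² + bm + c; the 3 given values yield a linear system in the 3 coefficients.
Solving, the leading coefficient vanishes, and h(m) = -2m - 3.
Then h(-2) = 1.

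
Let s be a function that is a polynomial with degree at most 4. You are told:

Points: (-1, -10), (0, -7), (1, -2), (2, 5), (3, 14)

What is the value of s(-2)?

First differences: 3, 5, 7, 9. Second differences: 2, 2, 2.
Level-2 differences are constant, so s has degree 2.
Fitting a degree-2 polynomial gives s(x) = x² + 4x - 7.
Then s(-2) = -11.

-11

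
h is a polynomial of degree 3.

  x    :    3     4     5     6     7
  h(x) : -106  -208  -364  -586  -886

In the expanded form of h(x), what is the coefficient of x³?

-2

First differences: -102, -156, -222, -300. Second differences: -54, -66, -78. Third differences: -12, -12.
Level-3 differences are constant, so h has degree 3.
Fitting a degree-3 polynomial gives h(x) = -2x³ - 3x² - 7x - 4.
The coefficient of x³ is -2.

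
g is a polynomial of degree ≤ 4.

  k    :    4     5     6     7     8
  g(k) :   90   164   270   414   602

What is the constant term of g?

Write g(k) = ak^4 + bk³ + ck² + dk + e; the 5 given values yield a linear system in the 5 coefficients.
Solving, the leading coefficient vanishes, and g(k) = k³ + k² + 4k - 6.
The constant term is g(0) = -6.

-6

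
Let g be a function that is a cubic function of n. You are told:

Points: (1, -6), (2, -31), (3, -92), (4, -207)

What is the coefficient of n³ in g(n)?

Write g(n) = an³ + bn² + cn + d; the 4 given values yield a linear system in the 4 coefficients.
Solving, g(n) = -3n³ - 4n + 1.
The coefficient of n³ is -3.

-3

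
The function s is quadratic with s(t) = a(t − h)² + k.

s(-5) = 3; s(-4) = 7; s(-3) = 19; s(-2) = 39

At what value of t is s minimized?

-5

First differences 4, 12, 20; second difference 8 = 2a, so a = 4.
Expanding, the t-coefficient is −2ah = -8h; matching it to the data gives h = -5, and then k = 3.
So s(t) = 4(t + 5)² + 3.
Hence h = -5.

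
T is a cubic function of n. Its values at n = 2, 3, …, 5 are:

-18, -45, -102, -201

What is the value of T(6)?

-354

Write T(n) = an³ + bn² + cn + d; the 4 given values yield a linear system in the 4 coefficients.
Solving, T(n) = -2n³ + 3n² - 4n - 6.
Then T(6) = -354.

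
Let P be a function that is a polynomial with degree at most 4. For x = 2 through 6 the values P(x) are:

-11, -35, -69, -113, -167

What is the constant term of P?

First differences: -24, -34, -44, -54. Second differences: -10, -10, -10.
Level-2 differences are constant, so P has degree 2.
Fitting a degree-2 polynomial gives P(x) = -5x² + x + 7.
The constant term is P(0) = 7.

7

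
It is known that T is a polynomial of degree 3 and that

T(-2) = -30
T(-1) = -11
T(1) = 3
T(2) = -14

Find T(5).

Write T(m) = am³ + bm² + cm + d; the 4 given values yield a linear system in the 4 coefficients.
Solving, T(m) = -m³ - 6m² + 8m + 2.
Then T(5) = -233.

-233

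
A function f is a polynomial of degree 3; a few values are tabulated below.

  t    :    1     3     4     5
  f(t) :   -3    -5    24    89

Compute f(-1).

Write f(t) = at³ + bt² + ct + d; the 4 given values yield a linear system in the 4 coefficients.
Solving, f(t) = 2t³ - 6t² - 3t + 4.
Then f(-1) = -1.

-1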